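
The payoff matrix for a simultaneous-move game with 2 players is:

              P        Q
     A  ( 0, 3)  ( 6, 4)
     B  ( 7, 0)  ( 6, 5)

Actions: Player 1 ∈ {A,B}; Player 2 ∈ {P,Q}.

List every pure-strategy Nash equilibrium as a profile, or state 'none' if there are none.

NE set: (A,Q), (B,Q)

(A,P): not NE [P1→B gives 7>0; P2→Q gives 4>3]
(A,Q): NE
(B,P): not NE [P2→Q gives 5>0]
(B,Q): NE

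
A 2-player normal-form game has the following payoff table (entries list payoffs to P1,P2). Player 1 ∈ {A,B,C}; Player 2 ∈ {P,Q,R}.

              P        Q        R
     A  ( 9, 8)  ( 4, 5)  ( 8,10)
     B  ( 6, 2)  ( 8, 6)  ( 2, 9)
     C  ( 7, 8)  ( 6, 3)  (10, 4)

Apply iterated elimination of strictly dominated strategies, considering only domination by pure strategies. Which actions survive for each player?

Survivors P1:{A,C} P2:{P,R}

P2 drop Q (R beats it: A:10>5 B:9>6 C:4>3)
P1 drop B (A beats it: P:9>6 R:8>2)
P1→{A,C} P2→{P,R}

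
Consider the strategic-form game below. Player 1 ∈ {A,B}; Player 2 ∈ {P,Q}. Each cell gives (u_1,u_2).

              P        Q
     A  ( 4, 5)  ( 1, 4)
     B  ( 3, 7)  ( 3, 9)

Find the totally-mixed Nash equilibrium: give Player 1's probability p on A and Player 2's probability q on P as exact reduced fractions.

P1 indiff ⇒ q·4+(1-q)·1 = q·3+(1-q)·3 ⇒ q(1) = (1-q)(2) ⇒ q = 2/3
P2 indiff ⇒ p·5+(1-p)·7 = p·4+(1-p)·9 ⇒ p(1) = (1-p)(2) ⇒ p = 2/3

(p,q) = (2/3, 2/3)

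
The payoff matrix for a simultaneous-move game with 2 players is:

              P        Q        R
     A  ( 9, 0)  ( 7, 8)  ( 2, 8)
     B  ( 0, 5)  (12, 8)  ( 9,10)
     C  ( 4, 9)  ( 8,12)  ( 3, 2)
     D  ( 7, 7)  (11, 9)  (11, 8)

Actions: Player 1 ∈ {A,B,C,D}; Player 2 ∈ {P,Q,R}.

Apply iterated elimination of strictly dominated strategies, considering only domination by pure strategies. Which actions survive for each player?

P1 drop C (D beats it: P:7>4 Q:11>8 R:11>3)
P2 drop P (Q beats it: A:8>0 B:8>5 D:9>7)
P1 drop A (B beats it: Q:12>7 R:9>2)
P1→{B,D} P2→{Q,R}

IESDS → P1:{B,D} P2:{Q,R}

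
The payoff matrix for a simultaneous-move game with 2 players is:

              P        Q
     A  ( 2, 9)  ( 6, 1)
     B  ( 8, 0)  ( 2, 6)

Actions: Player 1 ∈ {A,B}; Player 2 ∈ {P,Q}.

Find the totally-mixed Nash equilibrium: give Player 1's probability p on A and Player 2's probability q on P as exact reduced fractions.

P1 indiff ⇒ q·2+(1-q)·6 = q·8+(1-q)·2 ⇒ q(-6) = (1-q)(-4) ⇒ q = 2/5
P2 indiff ⇒ p·9+(1-p)·0 = p·1+(1-p)·6 ⇒ p(8) = (1-p)(6) ⇒ p = 3/7

(p,q) = (3/7, 2/5)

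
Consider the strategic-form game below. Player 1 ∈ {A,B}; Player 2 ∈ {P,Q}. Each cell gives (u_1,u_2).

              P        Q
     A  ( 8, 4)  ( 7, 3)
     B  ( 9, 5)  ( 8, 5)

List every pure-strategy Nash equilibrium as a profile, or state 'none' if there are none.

Nash profiles: (B,P), (B,Q)

(A,P): not NE [P1→B gives 9>8]
(A,Q): not NE [P1→B gives 8>7; P2→P gives 4>3]
(B,P): NE
(B,Q): NE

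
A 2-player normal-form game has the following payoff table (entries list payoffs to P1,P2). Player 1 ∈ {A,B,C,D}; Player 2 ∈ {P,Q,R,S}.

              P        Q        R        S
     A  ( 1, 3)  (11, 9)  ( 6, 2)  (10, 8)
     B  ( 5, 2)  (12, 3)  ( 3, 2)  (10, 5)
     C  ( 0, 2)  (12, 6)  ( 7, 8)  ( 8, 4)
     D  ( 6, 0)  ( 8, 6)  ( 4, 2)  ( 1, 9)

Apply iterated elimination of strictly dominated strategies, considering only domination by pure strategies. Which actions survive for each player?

Remaining: P1:{A,B,C} P2:{Q,R,S}

P2 drop P (Q beats it: A:9>3 B:3>2 C:6>2 D:6>0)
P1 drop D (A beats it: Q:11>8 R:6>4 S:10>1)
P1→{A,B,C} P2→{Q,R,S}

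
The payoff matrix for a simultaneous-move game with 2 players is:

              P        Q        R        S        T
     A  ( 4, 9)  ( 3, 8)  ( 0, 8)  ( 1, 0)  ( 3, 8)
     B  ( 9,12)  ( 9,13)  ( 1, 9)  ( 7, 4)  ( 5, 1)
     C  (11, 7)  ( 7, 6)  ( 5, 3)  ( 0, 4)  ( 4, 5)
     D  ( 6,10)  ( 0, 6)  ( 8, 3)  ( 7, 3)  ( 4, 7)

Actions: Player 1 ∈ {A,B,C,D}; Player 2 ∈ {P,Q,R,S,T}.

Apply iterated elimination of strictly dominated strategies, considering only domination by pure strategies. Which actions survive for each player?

P1 drop A (B beats it: P:9>4 Q:9>3 R:1>0 S:7>1 T:5>3)
P2 drop R (P beats it: B:12>9 C:7>3 D:10>3)
P2 drop S (P beats it: B:12>4 C:7>4 D:10>3)
P1 drop D (B beats it: P:9>6 Q:9>0 T:5>4)
P2 drop T (P beats it: B:12>1 C:7>5)
P1→{B,C} P2→{P,Q}

Survivors P1:{B,C} P2:{P,Q}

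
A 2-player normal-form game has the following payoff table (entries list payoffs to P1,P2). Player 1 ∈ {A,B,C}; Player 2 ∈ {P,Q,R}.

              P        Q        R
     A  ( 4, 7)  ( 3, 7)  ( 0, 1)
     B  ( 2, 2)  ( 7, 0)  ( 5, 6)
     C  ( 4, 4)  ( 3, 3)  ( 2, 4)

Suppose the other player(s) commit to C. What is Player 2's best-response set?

u_2(P vs C) = 4
u_2(Q vs C) = 3
u_2(R vs C) = 4
max payoff 4 at {P,R}

BR_2 = {P,R}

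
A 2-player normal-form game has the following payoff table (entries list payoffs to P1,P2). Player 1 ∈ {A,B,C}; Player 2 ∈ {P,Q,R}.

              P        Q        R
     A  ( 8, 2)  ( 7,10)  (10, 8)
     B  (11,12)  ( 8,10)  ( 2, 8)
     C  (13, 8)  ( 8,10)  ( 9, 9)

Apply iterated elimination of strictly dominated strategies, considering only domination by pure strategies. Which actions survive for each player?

P2 drop R (Q beats it: A:10>8 B:10>8 C:10>9)
P1 drop A (B beats it: P:11>8 Q:8>7)
P1→{B,C} P2→{P,Q}

Remaining: P1:{B,C} P2:{P,Q}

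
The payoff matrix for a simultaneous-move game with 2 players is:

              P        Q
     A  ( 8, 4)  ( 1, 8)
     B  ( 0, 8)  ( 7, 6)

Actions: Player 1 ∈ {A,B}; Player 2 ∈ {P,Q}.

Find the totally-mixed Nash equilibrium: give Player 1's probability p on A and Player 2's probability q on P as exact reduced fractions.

P1 indiff ⇒ q·8+(1-q)·1 = q·0+(1-q)·7 ⇒ q(8) = (1-q)(6) ⇒ q = 3/7
P2 indiff ⇒ p·4+(1-p)·8 = p·8+(1-p)·6 ⇒ p(-4) = (1-p)(-2) ⇒ p = 1/3

(p,q) = (1/3, 3/7)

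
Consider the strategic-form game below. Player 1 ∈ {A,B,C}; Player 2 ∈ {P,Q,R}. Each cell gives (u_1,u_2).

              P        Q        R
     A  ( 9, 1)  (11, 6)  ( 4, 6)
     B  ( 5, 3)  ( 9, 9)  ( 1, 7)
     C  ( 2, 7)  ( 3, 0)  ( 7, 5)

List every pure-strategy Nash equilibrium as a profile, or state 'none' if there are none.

Nash profiles: (A,Q)

(A,P): not NE [P2→R gives 6>1]
(A,Q): NE
(A,R): not NE [P1→C gives 7>4]
(B,P): not NE [P1→A gives 9>5; P2→Q gives 9>3]
(B,Q): not NE [P1→A gives 11>9]
(B,R): not NE [P1→C gives 7>1; P2→Q gives 9>7]
(C,P): not NE [P1→A gives 9>2]
(C,Q): not NE [P1→A gives 11>3; P2→P gives 7>0]
(C,R): not NE [P2→P gives 7>5]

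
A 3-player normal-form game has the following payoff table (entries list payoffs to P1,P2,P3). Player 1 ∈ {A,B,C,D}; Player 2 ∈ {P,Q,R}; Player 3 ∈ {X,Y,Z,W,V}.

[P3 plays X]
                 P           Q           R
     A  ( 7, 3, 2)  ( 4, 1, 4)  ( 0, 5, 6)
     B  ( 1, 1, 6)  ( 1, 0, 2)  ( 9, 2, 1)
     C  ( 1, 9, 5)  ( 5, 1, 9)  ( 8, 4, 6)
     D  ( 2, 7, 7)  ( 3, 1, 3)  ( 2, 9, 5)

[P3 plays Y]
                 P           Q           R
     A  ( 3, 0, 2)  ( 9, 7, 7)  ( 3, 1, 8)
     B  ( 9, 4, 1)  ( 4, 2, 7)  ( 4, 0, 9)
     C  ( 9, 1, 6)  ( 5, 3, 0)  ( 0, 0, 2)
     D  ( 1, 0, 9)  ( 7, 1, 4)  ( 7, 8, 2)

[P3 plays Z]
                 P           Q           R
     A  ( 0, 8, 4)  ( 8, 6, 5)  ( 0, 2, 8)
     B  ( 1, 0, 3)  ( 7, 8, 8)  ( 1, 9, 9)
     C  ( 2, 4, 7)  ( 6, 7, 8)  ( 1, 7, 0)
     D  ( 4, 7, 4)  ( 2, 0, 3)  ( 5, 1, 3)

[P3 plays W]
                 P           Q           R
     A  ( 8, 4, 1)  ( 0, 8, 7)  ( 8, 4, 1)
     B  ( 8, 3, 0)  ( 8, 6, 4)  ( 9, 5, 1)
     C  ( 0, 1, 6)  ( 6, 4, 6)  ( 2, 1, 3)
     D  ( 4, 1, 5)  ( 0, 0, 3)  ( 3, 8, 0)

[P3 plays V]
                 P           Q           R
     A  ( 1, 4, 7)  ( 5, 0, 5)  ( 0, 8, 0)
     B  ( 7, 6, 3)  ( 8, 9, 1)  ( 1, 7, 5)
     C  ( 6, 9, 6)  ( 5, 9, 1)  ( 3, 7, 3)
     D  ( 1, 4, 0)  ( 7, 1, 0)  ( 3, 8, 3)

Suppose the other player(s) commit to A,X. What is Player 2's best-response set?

u_2(P vs A,X) = 3
u_2(Q vs A,X) = 1
u_2(R vs A,X) = 5
max payoff 5 at {R}

argmax u_2 = {R}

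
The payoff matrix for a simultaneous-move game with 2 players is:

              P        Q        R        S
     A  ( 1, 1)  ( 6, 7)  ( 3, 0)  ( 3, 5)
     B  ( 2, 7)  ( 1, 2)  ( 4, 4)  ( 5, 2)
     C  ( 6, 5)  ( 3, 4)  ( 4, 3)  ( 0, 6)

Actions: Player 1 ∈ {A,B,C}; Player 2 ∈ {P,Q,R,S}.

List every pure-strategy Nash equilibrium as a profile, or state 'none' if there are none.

NE set: (A,Q)

(A,P): not NE [P1→C gives 6>1; P2→Q gives 7>1]
(A,Q): NE
(A,R): not NE [P1→C gives 4>3; P2→Q gives 7>0]
(A,S): not NE [P1→B gives 5>3; P2→Q gives 7>5]
(B,P): not NE [P1→C gives 6>2]
(B,Q): not NE [P1→A gives 6>1; P2→P gives 7>2]
(B,R): not NE [P2→P gives 7>4]
(B,S): not NE [P2→P gives 7>2]
(C,P): not NE [P2→S gives 6>5]
(C,Q): not NE [P1→A gives 6>3; P2→S gives 6>4]
(C,R): not NE [P2→S gives 6>3]
(C,S): not NE [P1→B gives 5>0]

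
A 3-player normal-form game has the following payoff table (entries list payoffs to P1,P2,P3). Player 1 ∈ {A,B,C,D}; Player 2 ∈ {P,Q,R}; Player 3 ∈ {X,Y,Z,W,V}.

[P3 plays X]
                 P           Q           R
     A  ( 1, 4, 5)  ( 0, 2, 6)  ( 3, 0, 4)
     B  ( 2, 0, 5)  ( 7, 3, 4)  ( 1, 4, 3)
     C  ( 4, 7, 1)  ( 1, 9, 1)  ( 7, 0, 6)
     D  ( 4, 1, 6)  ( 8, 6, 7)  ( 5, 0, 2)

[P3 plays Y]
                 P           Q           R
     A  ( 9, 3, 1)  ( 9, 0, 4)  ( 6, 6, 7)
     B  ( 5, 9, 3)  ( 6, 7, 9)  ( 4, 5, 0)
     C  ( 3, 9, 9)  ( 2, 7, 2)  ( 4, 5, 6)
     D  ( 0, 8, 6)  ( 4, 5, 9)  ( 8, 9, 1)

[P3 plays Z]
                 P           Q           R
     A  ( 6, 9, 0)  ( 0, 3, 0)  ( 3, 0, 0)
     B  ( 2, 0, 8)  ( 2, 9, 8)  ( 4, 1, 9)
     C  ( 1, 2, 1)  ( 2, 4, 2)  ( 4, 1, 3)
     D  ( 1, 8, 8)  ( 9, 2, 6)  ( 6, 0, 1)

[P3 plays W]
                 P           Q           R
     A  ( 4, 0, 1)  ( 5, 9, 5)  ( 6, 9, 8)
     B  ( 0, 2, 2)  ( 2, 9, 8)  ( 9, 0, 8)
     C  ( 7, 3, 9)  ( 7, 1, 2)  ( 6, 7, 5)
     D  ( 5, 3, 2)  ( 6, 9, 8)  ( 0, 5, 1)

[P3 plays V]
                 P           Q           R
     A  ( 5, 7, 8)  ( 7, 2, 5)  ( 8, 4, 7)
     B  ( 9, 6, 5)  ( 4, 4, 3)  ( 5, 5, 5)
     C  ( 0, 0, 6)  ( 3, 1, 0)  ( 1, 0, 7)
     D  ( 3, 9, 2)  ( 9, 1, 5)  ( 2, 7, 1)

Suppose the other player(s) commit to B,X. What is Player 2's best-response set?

u_2(P vs B,X) = 0
u_2(Q vs B,X) = 3
u_2(R vs B,X) = 4
max payoff 4 at {R}

BR_2 = {R}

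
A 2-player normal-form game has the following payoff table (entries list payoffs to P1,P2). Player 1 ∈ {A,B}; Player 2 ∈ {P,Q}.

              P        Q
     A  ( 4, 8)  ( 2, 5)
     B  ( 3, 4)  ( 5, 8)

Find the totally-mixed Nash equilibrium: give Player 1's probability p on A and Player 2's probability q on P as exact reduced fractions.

(p,q) = (4/7, 3/4)

P1 indiff ⇒ q·4+(1-q)·2 = q·3+(1-q)·5 ⇒ q(1) = (1-q)(3) ⇒ q = 3/4
P2 indiff ⇒ p·8+(1-p)·4 = p·5+(1-p)·8 ⇒ p(3) = (1-p)(4) ⇒ p = 4/7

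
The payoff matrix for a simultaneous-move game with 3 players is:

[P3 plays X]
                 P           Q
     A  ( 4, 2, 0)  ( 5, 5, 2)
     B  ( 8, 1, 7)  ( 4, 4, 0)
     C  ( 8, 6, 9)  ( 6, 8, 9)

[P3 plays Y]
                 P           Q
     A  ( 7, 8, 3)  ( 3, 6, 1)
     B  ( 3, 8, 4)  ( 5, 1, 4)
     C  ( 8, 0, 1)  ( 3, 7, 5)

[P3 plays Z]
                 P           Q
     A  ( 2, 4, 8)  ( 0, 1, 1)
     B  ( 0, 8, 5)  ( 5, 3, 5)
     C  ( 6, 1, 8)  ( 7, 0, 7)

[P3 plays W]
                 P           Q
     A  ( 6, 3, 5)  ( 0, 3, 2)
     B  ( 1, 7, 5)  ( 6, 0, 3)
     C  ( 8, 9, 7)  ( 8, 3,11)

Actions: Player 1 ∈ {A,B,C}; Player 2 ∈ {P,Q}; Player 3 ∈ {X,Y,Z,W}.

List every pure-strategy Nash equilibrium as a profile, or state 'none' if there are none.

PSNE: ∅

(A,P,X): not NE [P1→C gives 8>4; P2→Q gives 5>2; P3→Z gives 8>0]
(A,P,Y): not NE [P1→C gives 8>7; P3→Z gives 8>3]
(A,P,Z): not NE [P1→C gives 6>2]
(A,P,W): not NE [P1→C gives 8>6; P3→Z gives 8>5]
(A,Q,X): not NE [P1→C gives 6>5]
(A,Q,Y): not NE [P1→B gives 5>3; P2→P gives 8>6; P3→W gives 2>1]
(A,Q,Z): not NE [P1→C gives 7>0; P2→P gives 4>1; P3→W gives 2>1]
(A,Q,W): not NE [P1→C gives 8>0]
(B,P,X): not NE [P2→Q gives 4>1]
(B,P,Y): not NE [P1→C gives 8>3; P3→X gives 7>4]
(B,P,Z): not NE [P1→C gives 6>0; P3→X gives 7>5]
(B,P,W): not NE [P1→C gives 8>1; P3→X gives 7>5]
(B,Q,X): not NE [P1→C gives 6>4; P3→Z gives 5>0]
(B,Q,Y): not NE [P2→P gives 8>1; P3→Z gives 5>4]
(B,Q,Z): not NE [P1→C gives 7>5; P2→P gives 8>3]
(B,Q,W): not NE [P1→C gives 8>6; P2→P gives 7>0; P3→Z gives 5>3]
(C,P,X): not NE [P2→Q gives 8>6]
(C,P,Y): not NE [P2→Q gives 7>0; P3→X gives 9>1]
(C,P,Z): not NE [P3→X gives 9>8]
(C,P,W): not NE [P3→X gives 9>7]
(C,Q,X): not NE [P3→W gives 11>9]
(C,Q,Y): not NE [P1→B gives 5>3; P3→W gives 11>5]
(C,Q,Z): not NE [P2→P gives 1>0; P3→W gives 11>7]
(C,Q,W): not NE [P2→P gives 9>3]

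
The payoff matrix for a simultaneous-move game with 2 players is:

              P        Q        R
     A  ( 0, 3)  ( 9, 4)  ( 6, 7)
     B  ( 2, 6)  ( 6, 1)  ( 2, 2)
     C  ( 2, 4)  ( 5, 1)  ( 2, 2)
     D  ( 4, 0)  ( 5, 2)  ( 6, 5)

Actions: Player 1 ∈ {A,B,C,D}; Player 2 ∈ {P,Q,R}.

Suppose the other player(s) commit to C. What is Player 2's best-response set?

u_2(P vs C) = 4
u_2(Q vs C) = 1
u_2(R vs C) = 2
max payoff 4 at {P}

BR_2 = {P}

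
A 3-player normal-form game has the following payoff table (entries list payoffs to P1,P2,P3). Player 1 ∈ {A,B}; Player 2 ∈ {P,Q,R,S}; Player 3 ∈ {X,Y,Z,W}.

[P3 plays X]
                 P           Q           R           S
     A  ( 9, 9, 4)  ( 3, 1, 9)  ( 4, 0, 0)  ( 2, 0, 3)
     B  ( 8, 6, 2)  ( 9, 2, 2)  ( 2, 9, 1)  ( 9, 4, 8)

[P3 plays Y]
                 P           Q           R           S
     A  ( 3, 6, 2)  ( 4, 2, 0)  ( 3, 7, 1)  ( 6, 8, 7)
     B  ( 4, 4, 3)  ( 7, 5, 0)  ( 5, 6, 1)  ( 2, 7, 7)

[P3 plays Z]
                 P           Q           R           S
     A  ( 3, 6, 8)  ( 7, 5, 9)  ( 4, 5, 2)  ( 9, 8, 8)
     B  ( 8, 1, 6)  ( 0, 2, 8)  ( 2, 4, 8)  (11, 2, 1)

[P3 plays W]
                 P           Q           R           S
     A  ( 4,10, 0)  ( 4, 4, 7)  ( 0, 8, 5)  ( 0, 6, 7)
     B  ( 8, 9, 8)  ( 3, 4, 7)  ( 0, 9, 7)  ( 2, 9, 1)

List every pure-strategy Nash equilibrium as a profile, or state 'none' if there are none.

(A,P,X): not NE [P3→Z gives 8>4]
(A,P,Y): not NE [P1→B gives 4>3; P2→S gives 8>6; P3→Z gives 8>2]
(A,P,Z): not NE [P1→B gives 8>3; P2→S gives 8>6]
(A,P,W): not NE [P1→B gives 8>4; P3→Z gives 8>0]
(A,Q,X): not NE [P1→B gives 9>3; P2→P gives 9>1]
(A,Q,Y): not NE [P1→B gives 7>4; P2→S gives 8>2; P3→Z gives 9>0]
(A,Q,Z): not NE [P2→S gives 8>5]
(A,Q,W): not NE [P2→P gives 10>4; P3→Z gives 9>7]
(A,R,X): not NE [P2→P gives 9>0; P3→W gives 5>0]
(A,R,Y): not NE [P1→B gives 5>3; P2→S gives 8>7; P3→W gives 5>1]
(A,R,Z): not NE [P2→S gives 8>5; P3→W gives 5>2]
(A,R,W): not NE [P2→P gives 10>8]
(A,S,X): not NE [P1→B gives 9>2; P2→P gives 9>0; P3→Z gives 8>3]
(A,S,Y): not NE [P3→Z gives 8>7]
(A,S,Z): not NE [P1→B gives 11>9]
(A,S,W): not NE [P1→B gives 2>0; P2→P gives 10>6; P3→Z gives 8>7]
(B,P,X): not NE [P1→A gives 9>8; P2→R gives 9>6; P3→W gives 8>2]
(B,P,Y): not NE [P2→S gives 7>4; P3→W gives 8>3]
(B,P,Z): not NE [P2→R gives 4>1; P3→W gives 8>6]
(B,P,W): NE
(B,Q,X): not NE [P2→R gives 9>2; P3→Z gives 8>2]
(B,Q,Y): not NE [P2→S gives 7>5; P3→Z gives 8>0]
(B,Q,Z): not NE [P1→A gives 7>0; P2→R gives 4>2]
(B,Q,W): not NE [P1→A gives 4>3; P2→S gives 9>4; P3→Z gives 8>7]
(B,R,X): not NE [P1→A gives 4>2; P3→Z gives 8>1]
(B,R,Y): not NE [P2→S gives 7>6; P3→Z gives 8>1]
(B,R,Z): not NE [P1→A gives 4>2]
(B,R,W): not NE [P3→Z gives 8>7]
(B,S,X): not NE [P2→R gives 9>4]
(B,S,Y): not NE [P1→A gives 6>2; P3→X gives 8>7]
(B,S,Z): not NE [P2→R gives 4>2; P3→X gives 8>1]
(B,S,W): not NE [P3→X gives 8>1]

PSNE = {(B,P,W)}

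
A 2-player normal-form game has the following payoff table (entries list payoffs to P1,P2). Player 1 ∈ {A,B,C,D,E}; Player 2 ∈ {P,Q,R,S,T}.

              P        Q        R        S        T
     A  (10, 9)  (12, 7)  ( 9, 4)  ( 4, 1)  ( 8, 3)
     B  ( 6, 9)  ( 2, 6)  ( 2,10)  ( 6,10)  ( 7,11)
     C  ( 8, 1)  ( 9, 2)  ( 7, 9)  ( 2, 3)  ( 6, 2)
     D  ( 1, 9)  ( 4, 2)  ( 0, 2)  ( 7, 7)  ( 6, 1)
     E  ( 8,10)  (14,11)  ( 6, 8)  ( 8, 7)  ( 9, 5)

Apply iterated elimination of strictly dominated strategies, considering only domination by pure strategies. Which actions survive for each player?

Remaining: P1:{A,E} P2:{P,Q}

P1 drop B (E beats it: P:8>6 Q:14>2 R:6>2 S:8>6 T:9>7)
P1 drop C (A beats it: P:10>8 Q:12>9 R:9>7 S:4>2 T:8>6)
P1 drop D (E beats it: P:8>1 Q:14>4 R:6>0 S:8>7 T:9>6)
P2 drop R (P beats it: A:9>4 E:10>8)
P2 drop S (P beats it: A:9>1 E:10>7)
P2 drop T (P beats it: A:9>3 E:10>5)
P1→{A,E} P2→{P,Q}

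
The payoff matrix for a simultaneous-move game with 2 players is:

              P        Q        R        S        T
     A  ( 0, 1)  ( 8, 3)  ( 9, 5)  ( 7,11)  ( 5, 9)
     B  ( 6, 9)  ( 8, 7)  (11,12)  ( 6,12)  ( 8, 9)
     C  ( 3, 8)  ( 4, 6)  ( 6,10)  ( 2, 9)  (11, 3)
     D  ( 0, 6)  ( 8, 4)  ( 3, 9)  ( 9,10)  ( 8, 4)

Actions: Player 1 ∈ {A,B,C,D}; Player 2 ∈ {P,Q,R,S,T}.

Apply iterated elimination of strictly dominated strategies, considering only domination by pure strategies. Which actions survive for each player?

IESDS → P1:{A,B,D} P2:{R,S}

P2 drop P (R beats it: A:5>1 B:12>9 C:10>8 D:9>6)
P2 drop Q (R beats it: A:5>3 B:12>7 C:10>6 D:9>4)
P2 drop T (S beats it: A:11>9 B:12>9 C:9>3 D:10>4)
P1 drop C (A beats it: R:9>6 S:7>2)
P1→{A,B,D} P2→{R,S}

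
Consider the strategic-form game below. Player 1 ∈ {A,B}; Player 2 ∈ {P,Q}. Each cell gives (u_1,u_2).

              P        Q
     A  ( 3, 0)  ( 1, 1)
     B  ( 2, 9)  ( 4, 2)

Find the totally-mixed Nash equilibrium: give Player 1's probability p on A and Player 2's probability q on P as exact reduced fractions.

P1 indiff ⇒ q·3+(1-q)·1 = q·2+(1-q)·4 ⇒ q(1) = (1-q)(3) ⇒ q = 3/4
P2 indiff ⇒ p·0+(1-p)·9 = p·1+(1-p)·2 ⇒ p(-1) = (1-p)(-7) ⇒ p = 7/8

(p,q) = (7/8, 3/4)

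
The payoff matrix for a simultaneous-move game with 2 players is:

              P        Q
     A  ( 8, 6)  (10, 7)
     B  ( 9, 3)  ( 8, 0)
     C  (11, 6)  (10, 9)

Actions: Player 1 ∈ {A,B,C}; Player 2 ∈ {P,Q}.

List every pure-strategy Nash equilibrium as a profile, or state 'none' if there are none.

(A,P): not NE [P1→C gives 11>8; P2→Q gives 7>6]
(A,Q): NE
(B,P): not NE [P1→C gives 11>9]
(B,Q): not NE [P1→C gives 10>8; P2→P gives 3>0]
(C,P): not NE [P2→Q gives 9>6]
(C,Q): NE

PSNE = {(A,Q), (C,Q)}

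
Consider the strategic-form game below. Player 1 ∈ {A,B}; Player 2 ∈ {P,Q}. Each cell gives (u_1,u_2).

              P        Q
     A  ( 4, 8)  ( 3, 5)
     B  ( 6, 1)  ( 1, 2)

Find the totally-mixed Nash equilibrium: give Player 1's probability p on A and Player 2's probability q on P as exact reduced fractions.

P1 indiff ⇒ q·4+(1-q)·3 = q·6+(1-q)·1 ⇒ q(-2) = (1-q)(-2) ⇒ q = 1/2
P2 indiff ⇒ p·8+(1-p)·1 = p·5+(1-p)·2 ⇒ p(3) = (1-p)(1) ⇒ p = 1/4

P1 mixes 1/4 on A; P2 mixes 1/2 on P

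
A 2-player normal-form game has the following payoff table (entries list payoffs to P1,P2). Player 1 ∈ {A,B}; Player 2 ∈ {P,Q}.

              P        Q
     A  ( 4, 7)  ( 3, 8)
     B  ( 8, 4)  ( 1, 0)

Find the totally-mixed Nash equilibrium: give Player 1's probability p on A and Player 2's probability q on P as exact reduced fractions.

P1 mixes 4/5 on A; P2 mixes 1/3 on P

P1 indiff ⇒ q·4+(1-q)·3 = q·8+(1-q)·1 ⇒ q(-4) = (1-q)(-2) ⇒ q = 1/3
P2 indiff ⇒ p·7+(1-p)·4 = p·8+(1-p)·0 ⇒ p(-1) = (1-p)(-4) ⇒ p = 4/5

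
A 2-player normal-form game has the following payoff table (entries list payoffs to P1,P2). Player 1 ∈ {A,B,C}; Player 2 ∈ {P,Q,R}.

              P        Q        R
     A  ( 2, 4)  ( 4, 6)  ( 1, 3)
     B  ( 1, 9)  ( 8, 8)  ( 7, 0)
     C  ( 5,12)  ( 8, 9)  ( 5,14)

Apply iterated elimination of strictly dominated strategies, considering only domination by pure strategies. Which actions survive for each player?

P1 drop A (C beats it: P:5>2 Q:8>4 R:5>1)
P2 drop Q (P beats it: B:9>8 C:12>9)
P1→{B,C} P2→{P,R}

IESDS → P1:{B,C} P2:{P,R}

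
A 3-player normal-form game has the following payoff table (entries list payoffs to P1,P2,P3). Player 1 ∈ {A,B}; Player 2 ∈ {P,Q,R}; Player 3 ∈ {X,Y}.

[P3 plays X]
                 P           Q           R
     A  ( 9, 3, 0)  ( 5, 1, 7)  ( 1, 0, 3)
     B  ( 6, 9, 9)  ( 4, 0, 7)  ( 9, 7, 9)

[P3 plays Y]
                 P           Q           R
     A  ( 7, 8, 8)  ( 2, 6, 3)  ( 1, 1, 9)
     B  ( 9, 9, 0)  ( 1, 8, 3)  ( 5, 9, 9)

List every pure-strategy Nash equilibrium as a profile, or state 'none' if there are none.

Nash profiles: (B,R,Y)

(A,P,X): not NE [P3→Y gives 8>0]
(A,P,Y): not NE [P1→B gives 9>7]
(A,Q,X): not NE [P2→P gives 3>1]
(A,Q,Y): not NE [P2→P gives 8>6; P3→X gives 7>3]
(A,R,X): not NE [P1→B gives 9>1; P2→P gives 3>0; P3→Y gives 9>3]
(A,R,Y): not NE [P1→B gives 5>1; P2→P gives 8>1]
(B,P,X): not NE [P1→A gives 9>6]
(B,P,Y): not NE [P3→X gives 9>0]
(B,Q,X): not NE [P1→A gives 5>4; P2→P gives 9>0]
(B,Q,Y): not NE [P1→A gives 2>1; P2→R gives 9>8; P3→X gives 7>3]
(B,R,X): not NE [P2→P gives 9>7]
(B,R,Y): NE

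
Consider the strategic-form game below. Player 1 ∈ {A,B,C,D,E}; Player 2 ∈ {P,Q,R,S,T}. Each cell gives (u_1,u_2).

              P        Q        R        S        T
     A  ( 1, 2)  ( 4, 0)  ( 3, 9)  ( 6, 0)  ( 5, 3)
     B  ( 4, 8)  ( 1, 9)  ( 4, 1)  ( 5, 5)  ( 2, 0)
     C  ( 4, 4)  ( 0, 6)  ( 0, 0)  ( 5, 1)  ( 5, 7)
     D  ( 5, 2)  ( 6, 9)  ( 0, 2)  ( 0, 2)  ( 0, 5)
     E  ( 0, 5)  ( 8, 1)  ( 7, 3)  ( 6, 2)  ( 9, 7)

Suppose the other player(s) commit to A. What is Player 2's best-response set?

BR_2 = {R}

u_2(P vs A) = 2
u_2(Q vs A) = 0
u_2(R vs A) = 9
u_2(S vs A) = 0
u_2(T vs A) = 3
max payoff 9 at {R}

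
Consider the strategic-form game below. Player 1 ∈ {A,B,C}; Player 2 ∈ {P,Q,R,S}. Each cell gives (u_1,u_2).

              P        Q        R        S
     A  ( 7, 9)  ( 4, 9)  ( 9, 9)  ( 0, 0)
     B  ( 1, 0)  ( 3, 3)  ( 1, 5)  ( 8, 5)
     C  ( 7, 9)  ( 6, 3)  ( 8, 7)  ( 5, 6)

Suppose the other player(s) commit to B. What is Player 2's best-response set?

argmax u_2 = {R,S}

u_2(P vs B) = 0
u_2(Q vs B) = 3
u_2(R vs B) = 5
u_2(S vs B) = 5
max payoff 5 at {R,S}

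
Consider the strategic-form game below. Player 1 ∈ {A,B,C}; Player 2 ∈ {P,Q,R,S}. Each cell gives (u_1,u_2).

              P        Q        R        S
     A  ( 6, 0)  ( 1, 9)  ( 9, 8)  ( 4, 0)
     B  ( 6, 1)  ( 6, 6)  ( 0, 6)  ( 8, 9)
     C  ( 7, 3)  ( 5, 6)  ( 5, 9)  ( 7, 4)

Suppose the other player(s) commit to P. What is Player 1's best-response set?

P1 best: {C}

u_1(A vs P) = 6
u_1(B vs P) = 6
u_1(C vs P) = 7
max payoff 7 at {C}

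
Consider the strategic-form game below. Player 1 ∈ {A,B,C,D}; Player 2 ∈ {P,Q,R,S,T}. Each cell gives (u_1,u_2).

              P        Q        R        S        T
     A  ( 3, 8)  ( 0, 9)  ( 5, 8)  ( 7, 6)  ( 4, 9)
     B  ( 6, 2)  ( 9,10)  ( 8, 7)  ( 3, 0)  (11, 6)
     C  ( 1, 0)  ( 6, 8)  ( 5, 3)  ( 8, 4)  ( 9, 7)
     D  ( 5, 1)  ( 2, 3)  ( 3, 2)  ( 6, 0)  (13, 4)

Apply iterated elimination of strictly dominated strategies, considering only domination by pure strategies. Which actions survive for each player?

Remaining: P1:{B,D} P2:{Q,T}

P2 drop P (Q beats it: A:9>8 B:10>2 C:8>0 D:3>1)
P2 drop R (Q beats it: A:9>8 B:10>7 C:8>3 D:3>2)
P1 drop A (C beats it: Q:6>0 S:8>7 T:9>4)
P2 drop S (Q beats it: B:10>0 C:8>4 D:3>0)
P1 drop C (B beats it: Q:9>6 T:11>9)
P1→{B,D} P2→{Q,T}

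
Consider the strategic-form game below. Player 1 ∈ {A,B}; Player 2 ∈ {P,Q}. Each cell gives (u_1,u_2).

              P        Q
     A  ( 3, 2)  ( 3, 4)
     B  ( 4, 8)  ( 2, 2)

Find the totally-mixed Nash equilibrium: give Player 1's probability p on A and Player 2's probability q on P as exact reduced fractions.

P1 indiff ⇒ q·3+(1-q)·3 = q·4+(1-q)·2 ⇒ q(-1) = (1-q)(-1) ⇒ q = 1/2
P2 indiff ⇒ p·2+(1-p)·8 = p·4+(1-p)·2 ⇒ p(-2) = (1-p)(-6) ⇒ p = 3/4

P1 mixes 3/4 on A; P2 mixes 1/2 on P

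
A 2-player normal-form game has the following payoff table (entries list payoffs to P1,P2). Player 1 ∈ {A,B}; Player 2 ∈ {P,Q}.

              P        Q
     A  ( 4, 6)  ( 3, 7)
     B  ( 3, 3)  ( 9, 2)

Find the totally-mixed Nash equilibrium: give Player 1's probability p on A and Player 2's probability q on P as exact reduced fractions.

P1 indiff ⇒ q·4+(1-q)·3 = q·3+(1-q)·9 ⇒ q(1) = (1-q)(6) ⇒ q = 6/7
P2 indiff ⇒ p·6+(1-p)·3 = p·7+(1-p)·2 ⇒ p(-1) = (1-p)(-1) ⇒ p = 1/2

P1 mixes 1/2 on A; P2 mixes 6/7 on P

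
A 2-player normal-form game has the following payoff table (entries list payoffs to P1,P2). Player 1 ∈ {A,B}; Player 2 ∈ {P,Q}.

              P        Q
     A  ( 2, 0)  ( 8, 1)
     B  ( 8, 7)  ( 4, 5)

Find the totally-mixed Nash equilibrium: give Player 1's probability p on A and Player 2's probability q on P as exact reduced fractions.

(p,q) = (2/3, 2/5)

P1 indiff ⇒ q·2+(1-q)·8 = q·8+(1-q)·4 ⇒ q(-6) = (1-q)(-4) ⇒ q = 2/5
P2 indiff ⇒ p·0+(1-p)·7 = p·1+(1-p)·5 ⇒ p(-1) = (1-p)(-2) ⇒ p = 2/3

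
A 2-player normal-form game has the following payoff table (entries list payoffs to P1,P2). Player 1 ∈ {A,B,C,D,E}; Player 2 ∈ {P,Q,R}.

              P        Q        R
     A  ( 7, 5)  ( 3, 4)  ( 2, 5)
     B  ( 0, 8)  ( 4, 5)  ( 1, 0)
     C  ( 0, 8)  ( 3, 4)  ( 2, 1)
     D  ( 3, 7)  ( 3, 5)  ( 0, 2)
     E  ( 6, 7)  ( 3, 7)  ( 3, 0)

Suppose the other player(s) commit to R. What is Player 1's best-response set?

u_1(A vs R) = 2
u_1(B vs R) = 1
u_1(C vs R) = 2
u_1(D vs R) = 0
u_1(E vs R) = 3
max payoff 3 at {E}

P1 best: {E}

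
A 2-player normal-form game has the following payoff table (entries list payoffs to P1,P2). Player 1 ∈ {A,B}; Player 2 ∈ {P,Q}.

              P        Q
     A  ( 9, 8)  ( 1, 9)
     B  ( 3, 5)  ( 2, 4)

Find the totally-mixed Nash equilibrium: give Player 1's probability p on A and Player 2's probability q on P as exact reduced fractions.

P1 mixes 1/2 on A; P2 mixes 1/7 on P

P1 indiff ⇒ q·9+(1-q)·1 = q·3+(1-q)·2 ⇒ q(6) = (1-q)(1) ⇒ q = 1/7
P2 indiff ⇒ p·8+(1-p)·5 = p·9+(1-p)·4 ⇒ p(-1) = (1-p)(-1) ⇒ p = 1/2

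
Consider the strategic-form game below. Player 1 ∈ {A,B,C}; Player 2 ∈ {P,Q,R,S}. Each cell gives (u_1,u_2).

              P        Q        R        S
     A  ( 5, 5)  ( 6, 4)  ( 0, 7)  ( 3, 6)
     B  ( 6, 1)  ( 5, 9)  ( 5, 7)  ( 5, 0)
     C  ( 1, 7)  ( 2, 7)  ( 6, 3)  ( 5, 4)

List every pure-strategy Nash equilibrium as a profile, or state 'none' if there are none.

(A,P): not NE [P1→B gives 6>5; P2→R gives 7>5]
(A,Q): not NE [P2→R gives 7>4]
(A,R): not NE [P1→C gives 6>0]
(A,S): not NE [P1→C gives 5>3; P2→R gives 7>6]
(B,P): not NE [P2→Q gives 9>1]
(B,Q): not NE [P1→A gives 6>5]
(B,R): not NE [P1→C gives 6>5; P2→Q gives 9>7]
(B,S): not NE [P2→Q gives 9>0]
(C,P): not NE [P1→B gives 6>1]
(C,Q): not NE [P1→A gives 6>2]
(C,R): not NE [P2→Q gives 7>3]
(C,S): not NE [P2→Q gives 7>4]

No pure NE.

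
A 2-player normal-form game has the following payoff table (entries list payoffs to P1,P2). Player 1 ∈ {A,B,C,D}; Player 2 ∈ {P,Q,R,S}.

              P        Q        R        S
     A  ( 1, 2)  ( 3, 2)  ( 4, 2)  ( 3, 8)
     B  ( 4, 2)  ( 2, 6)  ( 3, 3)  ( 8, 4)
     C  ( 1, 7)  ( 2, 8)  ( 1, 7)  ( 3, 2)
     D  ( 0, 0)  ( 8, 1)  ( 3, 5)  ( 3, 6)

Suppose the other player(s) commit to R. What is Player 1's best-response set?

u_1(A vs R) = 4
u_1(B vs R) = 3
u_1(C vs R) = 1
u_1(D vs R) = 3
max payoff 4 at {A}

BR_1 = {A}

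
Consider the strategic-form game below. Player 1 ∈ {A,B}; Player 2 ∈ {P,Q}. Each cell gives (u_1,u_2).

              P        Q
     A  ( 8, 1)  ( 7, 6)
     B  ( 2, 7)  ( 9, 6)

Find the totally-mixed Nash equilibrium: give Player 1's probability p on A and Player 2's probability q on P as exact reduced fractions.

P1 indiff ⇒ q·8+(1-q)·7 = q·2+(1-q)·9 ⇒ q(6) = (1-q)(2) ⇒ q = 1/4
P2 indiff ⇒ p·1+(1-p)·7 = p·6+(1-p)·6 ⇒ p(-5) = (1-p)(-1) ⇒ p = 1/6

p=1/6, q=1/4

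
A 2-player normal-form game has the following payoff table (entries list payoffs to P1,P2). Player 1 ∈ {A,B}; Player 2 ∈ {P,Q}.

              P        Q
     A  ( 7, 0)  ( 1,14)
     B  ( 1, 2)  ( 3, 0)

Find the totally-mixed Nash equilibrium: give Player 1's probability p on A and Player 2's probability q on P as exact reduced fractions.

P1 indiff ⇒ q·7+(1-q)·1 = q·1+(1-q)·3 ⇒ q(6) = (1-q)(2) ⇒ q = 1/4
P2 indiff ⇒ p·0+(1-p)·2 = p·14+(1-p)·0 ⇒ p(-14) = (1-p)(-2) ⇒ p = 1/8

P1 mixes 1/8 on A; P2 mixes 1/4 on P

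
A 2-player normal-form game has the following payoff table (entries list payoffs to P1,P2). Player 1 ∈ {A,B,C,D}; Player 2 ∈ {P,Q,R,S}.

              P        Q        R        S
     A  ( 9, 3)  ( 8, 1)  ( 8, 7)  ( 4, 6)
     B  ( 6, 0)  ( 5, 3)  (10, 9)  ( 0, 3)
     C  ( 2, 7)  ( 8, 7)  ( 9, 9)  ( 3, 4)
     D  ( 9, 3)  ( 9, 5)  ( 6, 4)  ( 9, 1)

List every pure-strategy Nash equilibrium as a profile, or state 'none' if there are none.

NE set: (B,R), (D,Q)

(A,P): not NE [P2→R gives 7>3]
(A,Q): not NE [P1→D gives 9>8; P2→R gives 7>1]
(A,R): not NE [P1→B gives 10>8]
(A,S): not NE [P1→D gives 9>4; P2→R gives 7>6]
(B,P): not NE [P1→D gives 9>6; P2→R gives 9>0]
(B,Q): not NE [P1→D gives 9>5; P2→R gives 9>3]
(B,R): NE
(B,S): not NE [P1→D gives 9>0; P2→R gives 9>3]
(C,P): not NE [P1→D gives 9>2; P2→R gives 9>7]
(C,Q): not NE [P1→D gives 9>8; P2→R gives 9>7]
(C,R): not NE [P1→B gives 10>9]
(C,S): not NE [P1→D gives 9>3; P2→R gives 9>4]
(D,P): not NE [P2→Q gives 5>3]
(D,Q): NE
(D,R): not NE [P1→B gives 10>6; P2→Q gives 5>4]
(D,S): not NE [P2→Q gives 5>1]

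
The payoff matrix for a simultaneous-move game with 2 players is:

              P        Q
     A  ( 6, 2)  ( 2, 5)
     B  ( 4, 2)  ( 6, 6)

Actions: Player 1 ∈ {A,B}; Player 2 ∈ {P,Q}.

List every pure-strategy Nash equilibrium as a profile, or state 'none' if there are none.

PSNE = {(B,Q)}

(A,P): not NE [P2→Q gives 5>2]
(A,Q): not NE [P1→B gives 6>2]
(B,P): not NE [P1→A gives 6>4; P2→Q gives 6>2]
(B,Q): NE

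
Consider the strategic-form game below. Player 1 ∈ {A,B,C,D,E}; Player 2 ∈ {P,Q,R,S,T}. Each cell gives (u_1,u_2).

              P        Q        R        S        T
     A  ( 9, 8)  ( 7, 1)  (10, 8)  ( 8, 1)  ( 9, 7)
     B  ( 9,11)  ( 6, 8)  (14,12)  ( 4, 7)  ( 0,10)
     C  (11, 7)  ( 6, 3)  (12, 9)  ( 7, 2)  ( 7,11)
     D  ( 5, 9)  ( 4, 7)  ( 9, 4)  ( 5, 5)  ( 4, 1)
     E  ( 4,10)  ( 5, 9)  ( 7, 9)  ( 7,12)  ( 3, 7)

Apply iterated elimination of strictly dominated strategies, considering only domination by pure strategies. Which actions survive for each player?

IESDS → P1:{A,B,C} P2:{P,R,T}

P1 drop D (A beats it: P:9>5 Q:7>4 R:10>9 S:8>5 T:9>4)
P1 drop E (A beats it: P:9>4 Q:7>5 R:10>7 S:8>7 T:9>3)
P2 drop Q (P beats it: A:8>1 B:11>8 C:7>3)
P2 drop S (P beats it: A:8>1 B:11>7 C:7>2)
P1→{A,B,C} P2→{P,R,T}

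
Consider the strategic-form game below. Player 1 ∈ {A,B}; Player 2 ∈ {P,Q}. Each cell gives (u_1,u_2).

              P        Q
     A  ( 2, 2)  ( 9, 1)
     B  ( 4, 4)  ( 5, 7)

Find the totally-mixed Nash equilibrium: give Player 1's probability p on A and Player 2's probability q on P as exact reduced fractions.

p=3/4, q=2/3

P1 indiff ⇒ q·2+(1-q)·9 = q·4+(1-q)·5 ⇒ q(-2) = (1-q)(-4) ⇒ q = 2/3
P2 indiff ⇒ p·2+(1-p)·4 = p·1+(1-p)·7 ⇒ p(1) = (1-p)(3) ⇒ p = 3/4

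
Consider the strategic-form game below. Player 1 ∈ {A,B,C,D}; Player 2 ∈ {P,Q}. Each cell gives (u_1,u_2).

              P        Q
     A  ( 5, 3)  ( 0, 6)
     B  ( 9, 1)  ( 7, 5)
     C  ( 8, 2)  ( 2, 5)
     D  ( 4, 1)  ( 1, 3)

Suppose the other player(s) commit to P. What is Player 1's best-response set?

argmax u_1 = {B}

u_1(A vs P) = 5
u_1(B vs P) = 9
u_1(C vs P) = 8
u_1(D vs P) = 4
max payoff 9 at {B}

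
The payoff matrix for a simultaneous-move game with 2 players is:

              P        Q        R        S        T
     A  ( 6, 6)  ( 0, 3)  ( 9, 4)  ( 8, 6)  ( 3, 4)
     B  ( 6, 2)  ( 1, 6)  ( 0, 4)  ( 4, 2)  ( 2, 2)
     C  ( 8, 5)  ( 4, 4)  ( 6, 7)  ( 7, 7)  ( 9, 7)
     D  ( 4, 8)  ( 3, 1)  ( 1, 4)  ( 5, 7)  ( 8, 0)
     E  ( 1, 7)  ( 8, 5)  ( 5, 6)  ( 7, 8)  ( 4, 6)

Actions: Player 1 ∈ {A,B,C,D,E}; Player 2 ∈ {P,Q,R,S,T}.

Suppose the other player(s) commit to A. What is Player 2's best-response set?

u_2(P vs A) = 6
u_2(Q vs A) = 3
u_2(R vs A) = 4
u_2(S vs A) = 6
u_2(T vs A) = 4
max payoff 6 at {P,S}

P2 best: {P,S}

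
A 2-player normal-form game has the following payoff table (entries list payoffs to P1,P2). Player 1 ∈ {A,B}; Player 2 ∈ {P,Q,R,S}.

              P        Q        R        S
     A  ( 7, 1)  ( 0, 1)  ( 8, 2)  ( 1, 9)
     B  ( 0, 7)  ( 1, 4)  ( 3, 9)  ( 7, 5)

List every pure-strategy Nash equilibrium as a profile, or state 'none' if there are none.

Equilibria: none

(A,P): not NE [P2→S gives 9>1]
(A,Q): not NE [P1→B gives 1>0; P2→S gives 9>1]
(A,R): not NE [P2→S gives 9>2]
(A,S): not NE [P1→B gives 7>1]
(B,P): not NE [P1→A gives 7>0; P2→R gives 9>7]
(B,Q): not NE [P2→R gives 9>4]
(B,R): not NE [P1→A gives 8>3]
(B,S): not NE [P2→R gives 9>5]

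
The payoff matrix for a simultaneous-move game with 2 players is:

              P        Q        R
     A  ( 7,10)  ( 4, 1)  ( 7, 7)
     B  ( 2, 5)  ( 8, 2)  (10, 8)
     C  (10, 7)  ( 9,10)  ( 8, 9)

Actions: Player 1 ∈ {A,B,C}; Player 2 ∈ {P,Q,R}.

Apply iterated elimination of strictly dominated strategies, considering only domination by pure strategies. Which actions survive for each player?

IESDS → P1:{B,C} P2:{Q,R}

P1 drop A (C beats it: P:10>7 Q:9>4 R:8>7)
P2 drop P (R beats it: B:8>5 C:9>7)
P1→{B,C} P2→{Q,R}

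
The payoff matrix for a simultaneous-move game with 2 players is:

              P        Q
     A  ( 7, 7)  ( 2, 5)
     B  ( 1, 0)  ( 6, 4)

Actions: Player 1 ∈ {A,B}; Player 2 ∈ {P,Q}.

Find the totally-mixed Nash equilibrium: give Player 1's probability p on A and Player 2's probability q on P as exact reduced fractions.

P1 indiff ⇒ q·7+(1-q)·2 = q·1+(1-q)·6 ⇒ q(6) = (1-q)(4) ⇒ q = 2/5
P2 indiff ⇒ p·7+(1-p)·0 = p·5+(1-p)·4 ⇒ p(2) = (1-p)(4) ⇒ p = 2/3

P1 mixes 2/3 on A; P2 mixes 2/5 on P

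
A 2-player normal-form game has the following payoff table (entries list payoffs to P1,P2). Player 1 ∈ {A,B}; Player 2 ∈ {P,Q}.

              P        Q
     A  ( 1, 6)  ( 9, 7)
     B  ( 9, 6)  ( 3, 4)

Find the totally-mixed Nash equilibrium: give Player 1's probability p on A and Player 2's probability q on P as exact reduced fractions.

p=2/3, q=3/7

P1 indiff ⇒ q·1+(1-q)·9 = q·9+(1-q)·3 ⇒ q(-8) = (1-q)(-6) ⇒ q = 3/7
P2 indiff ⇒ p·6+(1-p)·6 = p·7+(1-p)·4 ⇒ p(-1) = (1-p)(-2) ⇒ p = 2/3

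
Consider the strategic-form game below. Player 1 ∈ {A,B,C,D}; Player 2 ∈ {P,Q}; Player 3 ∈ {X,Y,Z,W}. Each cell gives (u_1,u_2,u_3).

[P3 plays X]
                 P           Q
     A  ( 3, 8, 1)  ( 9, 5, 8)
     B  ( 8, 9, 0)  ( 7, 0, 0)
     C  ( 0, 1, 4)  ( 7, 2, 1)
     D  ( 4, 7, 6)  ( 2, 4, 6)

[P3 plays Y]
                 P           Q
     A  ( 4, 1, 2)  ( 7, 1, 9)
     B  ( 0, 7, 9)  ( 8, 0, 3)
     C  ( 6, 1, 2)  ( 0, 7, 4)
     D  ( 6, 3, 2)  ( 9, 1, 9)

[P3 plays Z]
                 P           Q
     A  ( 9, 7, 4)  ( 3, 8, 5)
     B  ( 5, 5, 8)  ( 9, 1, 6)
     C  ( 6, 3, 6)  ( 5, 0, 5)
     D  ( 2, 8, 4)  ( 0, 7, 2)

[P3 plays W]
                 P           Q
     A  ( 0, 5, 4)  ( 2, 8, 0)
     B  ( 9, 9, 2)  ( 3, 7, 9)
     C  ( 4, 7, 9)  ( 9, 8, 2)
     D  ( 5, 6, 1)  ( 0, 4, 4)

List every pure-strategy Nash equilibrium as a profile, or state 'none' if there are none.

PSNE: ∅

(A,P,X): not NE [P1→B gives 8>3; P3→W gives 4>1]
(A,P,Y): not NE [P1→D gives 6>4; P3→W gives 4>2]
(A,P,Z): not NE [P2→Q gives 8>7]
(A,P,W): not NE [P1→B gives 9>0; P2→Q gives 8>5]
(A,Q,X): not NE [P2→P gives 8>5; P3→Y gives 9>8]
(A,Q,Y): not NE [P1→D gives 9>7]
(A,Q,Z): not NE [P1→B gives 9>3; P3→Y gives 9>5]
(A,Q,W): not NE [P1→C gives 9>2; P3→Y gives 9>0]
(B,P,X): not NE [P3→Y gives 9>0]
(B,P,Y): not NE [P1→D gives 6>0]
(B,P,Z): not NE [P1→A gives 9>5; P3→Y gives 9>8]
(B,P,W): not NE [P3→Y gives 9>2]
(B,Q,X): not NE [P1→A gives 9>7; P2→P gives 9>0; P3→W gives 9>0]
(B,Q,Y): not NE [P1→D gives 9>8; P2→P gives 7>0; P3→W gives 9>3]
(B,Q,Z): not NE [P2→P gives 5>1; P3→W gives 9>6]
(B,Q,W): not NE [P1→C gives 9>3; P2→P gives 9>7]
(C,P,X): not NE [P1→B gives 8>0; P2→Q gives 2>1; P3→W gives 9>4]
(C,P,Y): not NE [P2→Q gives 7>1; P3→W gives 9>2]
(C,P,Z): not NE [P1→A gives 9>6; P3→W gives 9>6]
(C,P,W): not NE [P1→B gives 9>4; P2→Q gives 8>7]
(C,Q,X): not NE [P1→A gives 9>7; P3→Z gives 5>1]
(C,Q,Y): not NE [P1→D gives 9>0; P3→Z gives 5>4]
(C,Q,Z): not NE [P1→B gives 9>5; P2→P gives 3>0]
(C,Q,W): not NE [P3→Z gives 5>2]
(D,P,X): not NE [P1→B gives 8>4]
(D,P,Y): not NE [P3→X gives 6>2]
(D,P,Z): not NE [P1→A gives 9>2; P3→X gives 6>4]
(D,P,W): not NE [P1→B gives 9>5; P3→X gives 6>1]
(D,Q,X): not NE [P1→A gives 9>2; P2→P gives 7>4; P3→Y gives 9>6]
(D,Q,Y): not NE [P2→P gives 3>1]
(D,Q,Z): not NE [P1→B gives 9>0; P2→P gives 8>7; P3→Y gives 9>2]
(D,Q,W): not NE [P1→C gives 9>0; P2→P gives 6>4; P3→Y gives 9>4]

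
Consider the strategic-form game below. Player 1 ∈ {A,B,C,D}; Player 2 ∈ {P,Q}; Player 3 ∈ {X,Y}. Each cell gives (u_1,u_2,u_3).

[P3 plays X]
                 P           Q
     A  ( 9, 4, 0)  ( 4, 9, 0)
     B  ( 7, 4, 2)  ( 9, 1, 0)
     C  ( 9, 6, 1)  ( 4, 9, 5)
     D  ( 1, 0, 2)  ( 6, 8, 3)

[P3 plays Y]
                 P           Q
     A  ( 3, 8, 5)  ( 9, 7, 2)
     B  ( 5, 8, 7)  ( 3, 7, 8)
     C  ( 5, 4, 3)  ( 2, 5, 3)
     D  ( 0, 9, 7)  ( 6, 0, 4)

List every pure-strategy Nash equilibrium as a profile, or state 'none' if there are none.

NE set: (B,P,Y)

(A,P,X): not NE [P2→Q gives 9>4; P3→Y gives 5>0]
(A,P,Y): not NE [P1→C gives 5>3]
(A,Q,X): not NE [P1→B gives 9>4; P3→Y gives 2>0]
(A,Q,Y): not NE [P2→P gives 8>7]
(B,P,X): not NE [P1→C gives 9>7; P3→Y gives 7>2]
(B,P,Y): NE
(B,Q,X): not NE [P2→P gives 4>1; P3→Y gives 8>0]
(B,Q,Y): not NE [P1→A gives 9>3; P2→P gives 8>7]
(C,P,X): not NE [P2→Q gives 9>6; P3→Y gives 3>1]
(C,P,Y): not NE [P2→Q gives 5>4]
(C,Q,X): not NE [P1→B gives 9>4]
(C,Q,Y): not NE [P1→A gives 9>2; P3→X gives 5>3]
(D,P,X): not NE [P1→C gives 9>1; P2→Q gives 8>0; P3→Y gives 7>2]
(D,P,Y): not NE [P1→C gives 5>0]
(D,Q,X): not NE [P1→B gives 9>6; P3→Y gives 4>3]
(D,Q,Y): not NE [P1→A gives 9>6; P2→P gives 9>0]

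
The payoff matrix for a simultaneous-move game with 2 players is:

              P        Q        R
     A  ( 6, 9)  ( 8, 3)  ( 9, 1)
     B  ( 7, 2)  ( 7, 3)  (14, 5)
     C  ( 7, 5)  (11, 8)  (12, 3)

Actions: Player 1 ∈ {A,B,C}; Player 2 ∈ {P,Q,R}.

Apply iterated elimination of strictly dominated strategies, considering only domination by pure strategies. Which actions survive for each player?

Survivors P1:{B,C} P2:{Q,R}

P1 drop A (C beats it: P:7>6 Q:11>8 R:12>9)
P2 drop P (Q beats it: B:3>2 C:8>5)
P1→{B,C} P2→{Q,R}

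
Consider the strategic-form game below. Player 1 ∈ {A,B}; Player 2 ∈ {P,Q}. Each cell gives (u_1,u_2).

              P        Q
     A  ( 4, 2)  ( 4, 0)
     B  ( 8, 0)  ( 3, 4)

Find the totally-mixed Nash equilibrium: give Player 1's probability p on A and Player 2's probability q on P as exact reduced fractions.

P1 mixes 2/3 on A; P2 mixes 1/5 on P

P1 indiff ⇒ q·4+(1-q)·4 = q·8+(1-q)·3 ⇒ q(-4) = (1-q)(-1) ⇒ q = 1/5
P2 indiff ⇒ p·2+(1-p)·0 = p·0+(1-p)·4 ⇒ p(2) = (1-p)(4) ⇒ p = 2/3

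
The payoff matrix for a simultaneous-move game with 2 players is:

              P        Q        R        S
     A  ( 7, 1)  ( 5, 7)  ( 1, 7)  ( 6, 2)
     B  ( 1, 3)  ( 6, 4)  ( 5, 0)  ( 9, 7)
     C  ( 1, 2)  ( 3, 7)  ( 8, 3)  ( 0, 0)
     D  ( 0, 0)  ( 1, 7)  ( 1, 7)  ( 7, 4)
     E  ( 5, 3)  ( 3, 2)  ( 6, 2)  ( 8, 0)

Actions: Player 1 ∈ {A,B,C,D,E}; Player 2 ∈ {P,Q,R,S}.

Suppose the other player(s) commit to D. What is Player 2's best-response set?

u_2(P vs D) = 0
u_2(Q vs D) = 7
u_2(R vs D) = 7
u_2(S vs D) = 4
max payoff 7 at {Q,R}

argmax u_2 = {Q,R}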